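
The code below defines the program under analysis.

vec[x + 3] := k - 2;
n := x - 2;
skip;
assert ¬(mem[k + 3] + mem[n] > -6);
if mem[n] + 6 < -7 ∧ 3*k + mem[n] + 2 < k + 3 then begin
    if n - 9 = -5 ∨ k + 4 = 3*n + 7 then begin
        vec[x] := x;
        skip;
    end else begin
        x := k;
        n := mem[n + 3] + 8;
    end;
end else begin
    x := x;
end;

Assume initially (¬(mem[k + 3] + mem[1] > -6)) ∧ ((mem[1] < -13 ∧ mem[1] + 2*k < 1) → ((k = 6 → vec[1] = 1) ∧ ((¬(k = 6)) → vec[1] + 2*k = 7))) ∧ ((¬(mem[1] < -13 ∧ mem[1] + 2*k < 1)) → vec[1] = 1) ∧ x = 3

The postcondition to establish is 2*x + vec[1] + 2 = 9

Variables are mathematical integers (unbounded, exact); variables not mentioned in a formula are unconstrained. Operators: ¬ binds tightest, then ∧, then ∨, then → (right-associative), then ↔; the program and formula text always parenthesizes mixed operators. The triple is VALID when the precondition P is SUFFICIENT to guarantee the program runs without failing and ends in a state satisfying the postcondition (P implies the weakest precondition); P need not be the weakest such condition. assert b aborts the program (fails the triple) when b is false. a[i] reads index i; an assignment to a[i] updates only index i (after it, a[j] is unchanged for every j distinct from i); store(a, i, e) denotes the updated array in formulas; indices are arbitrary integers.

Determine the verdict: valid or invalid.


Working backward. After the program, the postcondition 2*x + vec[1] + 2 = 9 must hold; in canonical form it is vec[1] + 2*x = 7.
Then branch requires ((n = 4 ∨ k = 3*n + 3) → store(vec, x, x)[1] + 2*x = 7) ∧ ((¬(n = 4 ∨ k = 3*n + 3)) → vec[1] + 2*k = 7); else branch requires vec[1] + 2*x = 7.
Before the if: ((mem[n] < -13 ∧ mem[n] + 2*k < 1) → (((n = 4 ∨ k = 3*n + 3) → store(vec, x, x)[1] + 2*x = 7) ∧ ((¬(n = 4 ∨ k = 3*n + 3)) → vec[1] + 2*k = 7))) ∧ ((¬(mem[n] < -13 ∧ mem[n] + 2*k < 1)) → vec[1] + 2*x = 7)
Before assert ¬(mem[k + 3] + mem[n] > -6): (¬(mem[k + 3] + mem[n] > -6)) ∧ ((mem[n] < -13 ∧ mem[n] + 2*k < 1) → (((n = 4 ∨ k = 3*n + 3) → store(vec, x, x)[1] + 2*x = 7) ∧ ((¬(n = 4 ∨ k = 3*n + 3)) → vec[1] + 2*k = 7))) ∧ ((¬(mem[n] < -13 ∧ mem[n] + 2*k < 1)) → vec[1] + 2*x = 7)
Before skip: (¬(mem[k + 3] + mem[n] > -6)) ∧ ((mem[n] < -13 ∧ mem[n] + 2*k < 1) → (((n = 4 ∨ k = 3*n + 3) → store(vec, x, x)[1] + 2*x = 7) ∧ ((¬(n = 4 ∨ k = 3*n + 3)) → vec[1] + 2*k = 7))) ∧ ((¬(mem[n] < -13 ∧ mem[n] + 2*k < 1)) → vec[1] + 2*x = 7)
Before n := x - 2: (¬(mem[k + 3] + mem[x - 2] > -6)) ∧ ((mem[x - 2] < -13 ∧ mem[x - 2] + 2*k < 1) → (((x = 6 ∨ k = 3*x - 3) → store(vec, x, x)[1] + 2*x = 7) ∧ ((¬(x = 6 ∨ k = 3*x - 3)) → vec[1] + 2*k = 7))) ∧ ((¬(mem[x - 2] < -13 ∧ mem[x - 2] + 2*k < 1)) → vec[1] + 2*x = 7)
Before vec[x + 3] := k - 2: (¬(mem[k + 3] + mem[x - 2] > -6)) ∧ ((mem[x - 2] < -13 ∧ mem[x - 2] + 2*k < 1) → (((x = 6 ∨ k = 3*x - 3) → store(store(vec, x + 3, k - 2), x, x)[1] + 2*x = 7) ∧ ((¬(x = 6 ∨ k = 3*x - 3)) → store(vec, x + 3, k - 2)[1] + 2*k = 7))) ∧ ((¬(mem[x - 2] < -13 ∧ mem[x - 2] + 2*k < 1)) → store(vec, x + 3, k - 2)[1] + 2*x = 7)
The weakest precondition is (¬(mem[k + 3] + mem[x - 2] > -6)) ∧ ((mem[x - 2] < -13 ∧ mem[x - 2] + 2*k < 1) → (((x = 6 ∨ k = 3*x - 3) → store(store(vec, x + 3, k - 2), x, x)[1] + 2*x = 7) ∧ ((¬(x = 6 ∨ k = 3*x - 3)) → store(vec, x + 3, k - 2)[1] + 2*k = 7))) ∧ ((¬(mem[x - 2] < -13 ∧ mem[x - 2] + 2*k < 1)) → store(vec, x + 3, k - 2)[1] + 2*x = 7).
Check whether (¬(mem[k + 3] + mem[1] > -6)) ∧ ((mem[1] < -13 ∧ mem[1] + 2*k < 1) → ((k = 6 → vec[1] = 1) ∧ ((¬(k = 6)) → vec[1] + 2*k = 7))) ∧ ((¬(mem[1] < -13 ∧ mem[1] + 2*k < 1)) → vec[1] = 1) ∧ x = 3 implies it.
Every state satisfying the precondition satisfies the weakest precondition: the implication holds.
Answer: valid


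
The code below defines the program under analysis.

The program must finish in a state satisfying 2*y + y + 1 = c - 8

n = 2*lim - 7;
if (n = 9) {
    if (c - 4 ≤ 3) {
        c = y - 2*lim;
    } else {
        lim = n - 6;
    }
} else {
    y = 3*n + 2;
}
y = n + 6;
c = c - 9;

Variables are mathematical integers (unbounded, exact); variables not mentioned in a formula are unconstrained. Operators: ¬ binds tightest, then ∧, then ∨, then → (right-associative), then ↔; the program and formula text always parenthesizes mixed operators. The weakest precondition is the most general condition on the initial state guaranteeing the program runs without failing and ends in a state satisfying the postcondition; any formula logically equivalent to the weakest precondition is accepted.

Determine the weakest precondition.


Working backward. After the program, the postcondition 2*y + y + 1 = c - 8 must hold; in canonical form it is 3*y = c - 9.
Before c := c - 9: 3*y = c - 18
Before y := n + 6: 3*n = c - 36
Then branch requires (c ≤ 7 → 2*lim + 3*n = y - 36) ∧ ((¬(c ≤ 7)) → 3*n = c - 36); else branch requires 3*n = c - 36.
Before the if: (n = 9 → ((c ≤ 7 → 2*lim + 3*n = y - 36) ∧ ((¬(c ≤ 7)) → 3*n = c - 36))) ∧ ((¬(n = 9)) → 3*n = c - 36)
Before n := 2*lim - 7: (2*lim = 16 → ((c ≤ 7 → 8*lim = y - 15) ∧ ((¬(c ≤ 7)) → 6*lim = c - 15))) ∧ ((¬(2*lim = 16)) → 6*lim = c - 15)
Answer: WP = (2*lim = 16 → ((c ≤ 7 → 8*lim = y - 15) ∧ ((¬(c ≤ 7)) → 6*lim = c - 15))) ∧ ((¬(2*lim = 16)) → 6*lim = c - 15)


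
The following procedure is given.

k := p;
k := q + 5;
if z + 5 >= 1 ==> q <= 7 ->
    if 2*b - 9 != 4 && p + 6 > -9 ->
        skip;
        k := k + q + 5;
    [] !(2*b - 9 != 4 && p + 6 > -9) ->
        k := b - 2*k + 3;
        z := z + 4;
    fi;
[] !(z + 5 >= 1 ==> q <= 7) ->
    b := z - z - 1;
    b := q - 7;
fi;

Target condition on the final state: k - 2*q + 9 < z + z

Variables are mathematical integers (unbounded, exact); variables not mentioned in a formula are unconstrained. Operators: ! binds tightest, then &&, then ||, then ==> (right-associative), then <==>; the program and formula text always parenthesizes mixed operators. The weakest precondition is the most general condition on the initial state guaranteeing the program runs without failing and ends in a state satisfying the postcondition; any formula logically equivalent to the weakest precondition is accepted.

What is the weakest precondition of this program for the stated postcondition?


Working backward. After the program, the postcondition k - 2*q + 9 < z + z must hold; in canonical form it is k < 2*q + 2*z - 9.
Then branch requires ((2*b != 13 && p > -15) ==> k < q + 2*z - 14) && ((!(2*b != 13 && p > -15)) ==> b < 2*k + 2*q + 2*z - 4); else branch requires k < 2*q + 2*z - 9.
Before the if: ((z >= -4 ==> q <= 7) ==> (((2*b != 13 && p > -15) ==> k < q + 2*z - 14) && ((!(2*b != 13 && p > -15)) ==> b < 2*k + 2*q + 2*z - 4))) && ((!(z >= -4 ==> q <= 7)) ==> k < 2*q + 2*z - 9)
Before k := q + 5: ((z >= -4 ==> q <= 7) ==> (((2*b != 13 && p > -15) ==> 2*z > 19) && ((!(2*b != 13 && p > -15)) ==> b < 4*q + 2*z + 6))) && ((!(z >= -4 ==> q <= 7)) ==> q + 2*z > 14)
Before k := p: ((z >= -4 ==> q <= 7) ==> (((2*b != 13 && p > -15) ==> 2*z > 19) && ((!(2*b != 13 && p > -15)) ==> b < 4*q + 2*z + 6))) && ((!(z >= -4 ==> q <= 7)) ==> q + 2*z > 14)
Answer: WP = ((z >= -4 ==> q <= 7) ==> (((2*b != 13 && p > -15) ==> 2*z > 19) && ((!(2*b != 13 && p > -15)) ==> b < 4*q + 2*z + 6))) && ((!(z >= -4 ==> q <= 7)) ==> q + 2*z > 14)


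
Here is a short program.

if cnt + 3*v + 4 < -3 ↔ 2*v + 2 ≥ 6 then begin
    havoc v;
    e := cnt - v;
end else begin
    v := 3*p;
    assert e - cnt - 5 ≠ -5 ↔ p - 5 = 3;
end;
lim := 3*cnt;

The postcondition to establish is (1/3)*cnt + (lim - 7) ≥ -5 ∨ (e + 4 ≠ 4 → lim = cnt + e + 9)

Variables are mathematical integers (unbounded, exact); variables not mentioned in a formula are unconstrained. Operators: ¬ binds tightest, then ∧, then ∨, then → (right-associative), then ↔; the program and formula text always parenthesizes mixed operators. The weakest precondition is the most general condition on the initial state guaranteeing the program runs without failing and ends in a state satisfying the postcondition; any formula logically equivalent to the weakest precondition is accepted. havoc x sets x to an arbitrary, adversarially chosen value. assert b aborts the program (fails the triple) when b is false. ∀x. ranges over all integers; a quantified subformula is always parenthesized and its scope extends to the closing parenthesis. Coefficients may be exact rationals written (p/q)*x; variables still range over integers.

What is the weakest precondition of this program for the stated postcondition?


Working backward. After the program, the postcondition (1/3)*cnt + (lim - 7) ≥ -5 ∨ (e + 4 ≠ 4 → lim = cnt + e + 9) must hold; in canonical form it is (1/3)*cnt + lim ≥ 2 ∨ (e ≠ 0 → lim = cnt + e + 9).
Before lim := 3*cnt: (10/3)*cnt ≥ 2 ∨ (e ≠ 0 → 2*cnt = e + 9)
Then branch requires ∀v_1. ((10/3)*cnt ≥ 2 ∨ (cnt ≠ v_1 → cnt + v_1 = 9)); else branch requires (e ≠ cnt ↔ p = 8) ∧ ((10/3)*cnt ≥ 2 ∨ (e ≠ 0 → 2*cnt = e + 9)).
Before the if: ((cnt + 3*v < -7 ↔ 2*v ≥ 4) → (∀v_1. ((10/3)*cnt ≥ 2 ∨ (cnt ≠ v_1 → cnt + v_1 = 9)))) ∧ ((¬(cnt + 3*v < -7 ↔ 2*v ≥ 4)) → ((e ≠ cnt ↔ p = 8) ∧ ((10/3)*cnt ≥ 2 ∨ (e ≠ 0 → 2*cnt = e + 9))))
Answer: WP = ((cnt + 3*v < -7 ↔ 2*v ≥ 4) → (∀v_1. ((10/3)*cnt ≥ 2 ∨ (cnt ≠ v_1 → cnt + v_1 = 9)))) ∧ ((¬(cnt + 3*v < -7 ↔ 2*v ≥ 4)) → ((e ≠ cnt ↔ p = 8) ∧ ((10/3)*cnt ≥ 2 ∨ (e ≠ 0 → 2*cnt = e + 9))))


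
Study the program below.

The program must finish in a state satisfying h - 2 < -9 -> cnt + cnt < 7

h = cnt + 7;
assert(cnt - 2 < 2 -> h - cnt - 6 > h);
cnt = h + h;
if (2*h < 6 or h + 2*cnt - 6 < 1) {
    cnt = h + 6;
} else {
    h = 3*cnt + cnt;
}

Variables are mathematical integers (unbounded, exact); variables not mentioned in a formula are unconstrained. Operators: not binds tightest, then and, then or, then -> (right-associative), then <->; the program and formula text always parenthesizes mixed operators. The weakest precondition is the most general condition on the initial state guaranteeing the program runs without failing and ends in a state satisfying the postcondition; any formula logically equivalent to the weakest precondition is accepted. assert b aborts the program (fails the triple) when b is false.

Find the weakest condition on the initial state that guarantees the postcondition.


Working backward. After the program, the postcondition h - 2 < -9 -> cnt + cnt < 7 must hold; in canonical form it is h < -7 -> 2*cnt < 7.
Then branch requires h < -7 -> 2*h < -5; else branch requires 4*cnt < -7 -> 2*cnt < 7.
Before the if: ((2*h < 6 or 2*cnt + h < 7) -> (h < -7 -> 2*h < -5)) and ((not (2*h < 6 or 2*cnt + h < 7)) -> (4*cnt < -7 -> 2*cnt < 7))
Before cnt := h + h: ((2*h < 6 or 5*h < 7) -> (h < -7 -> 2*h < -5)) and ((not (2*h < 6 or 5*h < 7)) -> (8*h < -7 -> 4*h < 7))
Before assert cnt - 2 < 2 -> h - cnt - 6 > h: (cnt < 4 -> cnt < -6) and ((2*h < 6 or 5*h < 7) -> (h < -7 -> 2*h < -5)) and ((not (2*h < 6 or 5*h < 7)) -> (8*h < -7 -> 4*h < 7))
Before h := cnt + 7: (cnt < 4 -> cnt < -6) and ((2*cnt < -8 or 5*cnt < -28) -> (cnt < -14 -> 2*cnt < -19)) and ((not (2*cnt < -8 or 5*cnt < -28)) -> (8*cnt < -63 -> 4*cnt < -21))
Answer: WP = (cnt < 4 -> cnt < -6) and ((2*cnt < -8 or 5*cnt < -28) -> (cnt < -14 -> 2*cnt < -19)) and ((not (2*cnt < -8 or 5*cnt < -28)) -> (8*cnt < -63 -> 4*cnt < -21))


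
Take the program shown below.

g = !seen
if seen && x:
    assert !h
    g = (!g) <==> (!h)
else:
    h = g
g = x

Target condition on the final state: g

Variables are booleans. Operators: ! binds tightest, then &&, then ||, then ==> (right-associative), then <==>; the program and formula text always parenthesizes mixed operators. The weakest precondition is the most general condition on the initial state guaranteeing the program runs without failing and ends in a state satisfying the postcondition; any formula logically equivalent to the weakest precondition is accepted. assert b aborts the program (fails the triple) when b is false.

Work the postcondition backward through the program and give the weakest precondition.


Working backward. After the program, g must hold.
Before g := x: x
Then branch requires (!h) && x; else branch requires x.
Before the if: ((seen && x) ==> ((!h) && x)) && ((!(seen && x)) ==> x)
Before g := !seen: ((seen && x) ==> ((!h) && x)) && ((!(seen && x)) ==> x)
Answer: WP = ((seen && x) ==> ((!h) && x)) && ((!(seen && x)) ==> x)


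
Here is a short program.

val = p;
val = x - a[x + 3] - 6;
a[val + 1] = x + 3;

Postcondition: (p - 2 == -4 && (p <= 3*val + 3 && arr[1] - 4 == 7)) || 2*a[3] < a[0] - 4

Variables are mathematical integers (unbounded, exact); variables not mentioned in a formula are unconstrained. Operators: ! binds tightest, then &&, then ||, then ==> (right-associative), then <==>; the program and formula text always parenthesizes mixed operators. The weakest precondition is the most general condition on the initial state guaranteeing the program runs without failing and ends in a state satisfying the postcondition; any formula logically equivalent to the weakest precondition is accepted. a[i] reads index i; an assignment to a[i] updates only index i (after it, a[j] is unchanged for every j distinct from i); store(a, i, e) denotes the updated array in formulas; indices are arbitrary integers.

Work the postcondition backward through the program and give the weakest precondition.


Working backward. After the program, the postcondition (p - 2 == -4 && (p <= 3*val + 3 && arr[1] - 4 == 7)) || 2*a[3] < a[0] - 4 must hold; in canonical form it is (p == -2 && p <= 3*val + 3 && arr[1] == 11) || 2*a[3] < a[0] - 4.
Before a[val + 1] := x + 3: (p == -2 && p <= 3*val + 3 && arr[1] == 11) || 2*store(a, val + 1, x + 3)[3] < store(a, val + 1, x + 3)[0] - 4
Before val := x - a[x + 3] - 6: (p == -2 && 3*a[x + 3] + p <= 3*x - 15 && arr[1] == 11) || 2*store(a, -a[x + 3] + x - 5, x + 3)[3] < store(a, -a[x + 3] + x - 5, x + 3)[0] - 4
Before val := p: (p == -2 && 3*a[x + 3] + p <= 3*x - 15 && arr[1] == 11) || 2*store(a, -a[x + 3] + x - 5, x + 3)[3] < store(a, -a[x + 3] + x - 5, x + 3)[0] - 4
Answer: WP = (p == -2 && 3*a[x + 3] + p <= 3*x - 15 && arr[1] == 11) || 2*store(a, -a[x + 3] + x - 5, x + 3)[3] < store(a, -a[x + 3] + x - 5, x + 3)[0] - 4


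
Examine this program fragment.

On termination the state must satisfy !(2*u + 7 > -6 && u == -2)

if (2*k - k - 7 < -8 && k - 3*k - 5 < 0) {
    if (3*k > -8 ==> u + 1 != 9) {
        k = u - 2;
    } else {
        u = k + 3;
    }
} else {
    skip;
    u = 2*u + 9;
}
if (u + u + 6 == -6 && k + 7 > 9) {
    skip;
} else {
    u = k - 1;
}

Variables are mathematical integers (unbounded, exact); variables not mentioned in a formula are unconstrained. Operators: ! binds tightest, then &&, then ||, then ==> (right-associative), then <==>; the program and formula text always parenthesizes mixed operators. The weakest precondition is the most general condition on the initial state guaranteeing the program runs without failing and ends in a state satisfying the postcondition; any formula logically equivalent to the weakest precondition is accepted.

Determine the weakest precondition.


Working backward. After the program, the postcondition !(2*u + 7 > -6 && u == -2) must hold; in canonical form it is !(2*u > -13 && u == -2).
Then branch requires !(2*u > -13 && u == -2); else branch requires !(2*k > -11 && k == -1).
Before the if: ((2*u == -12 && k > 2) ==> (!(2*u > -13 && u == -2))) && ((!(2*u == -12 && k > 2)) ==> (!(2*k > -11 && k == -1)))
Then branch requires ((3*k > -8 ==> u != 8) ==> (((2*u == -12 && u > 4) ==> (!(2*u > -13 && u == -2))) && ((!(2*u == -12 && u > 4)) ==> (!(2*u > -7 && u == 1))))) && ((!(3*k > -8 ==> u != 8)) ==> (((2*k == -18 && k > 2) ==> (!(2*k > -19 && k == -5))) && ((!(2*k == -18 && k > 2)) ==> (!(2*k > -11 && k == -1))))); else branch requires ((4*u == -30 && k > 2) ==> (!(4*u > -31 && 2*u == -11))) && ((!(4*u == -30 && k > 2)) ==> (!(2*k > -11 && k == -1))).
Before the if: ((k < -1 && 2*k > -5) ==> (((3*k > -8 ==> u != 8) ==> (((2*u == -12 && u > 4) ==> (!(2*u > -13 && u == -2))) && ((!(2*u == -12 && u > 4)) ==> (!(2*u > -7 && u == 1))))) && ((!(3*k > -8 ==> u != 8)) ==> (((2*k == -18 && k > 2) ==> (!(2*k > -19 && k == -5))) && ((!(2*k == -18 && k > 2)) ==> (!(2*k > -11 && k == -1))))))) && ((!(k < -1 && 2*k > -5)) ==> (((4*u == -30 && k > 2) ==> (!(4*u > -31 && 2*u == -11))) && ((!(4*u == -30 && k > 2)) ==> (!(2*k > -11 && k == -1)))))
Answer: WP = ((k < -1 && 2*k > -5) ==> (((3*k > -8 ==> u != 8) ==> (((2*u == -12 && u > 4) ==> (!(2*u > -13 && u == -2))) && ((!(2*u == -12 && u > 4)) ==> (!(2*u > -7 && u == 1))))) && ((!(3*k > -8 ==> u != 8)) ==> (((2*k == -18 && k > 2) ==> (!(2*k > -19 && k == -5))) && ((!(2*k == -18 && k > 2)) ==> (!(2*k > -11 && k == -1))))))) && ((!(k < -1 && 2*k > -5)) ==> (((4*u == -30 && k > 2) ==> (!(4*u > -31 && 2*u == -11))) && ((!(4*u == -30 && k > 2)) ==> (!(2*k > -11 && k == -1)))))


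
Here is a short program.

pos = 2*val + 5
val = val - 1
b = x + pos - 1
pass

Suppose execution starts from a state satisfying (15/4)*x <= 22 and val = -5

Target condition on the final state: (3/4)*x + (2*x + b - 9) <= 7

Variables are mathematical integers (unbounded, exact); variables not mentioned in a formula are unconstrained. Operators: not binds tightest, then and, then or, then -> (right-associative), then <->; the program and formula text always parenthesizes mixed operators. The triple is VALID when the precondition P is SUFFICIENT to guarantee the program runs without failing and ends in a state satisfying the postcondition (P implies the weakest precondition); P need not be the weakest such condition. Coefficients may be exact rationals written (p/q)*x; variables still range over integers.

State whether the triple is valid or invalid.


Working backward. After the program, the postcondition (3/4)*x + (2*x + b - 9) <= 7 must hold; in canonical form it is b + (11/4)*x <= 16.
Before skip: b + (11/4)*x <= 16
Before b := x + pos - 1: pos + (15/4)*x <= 17
Before val := val - 1: pos + (15/4)*x <= 17
Before pos := 2*val + 5: 2*val + (15/4)*x <= 12
The weakest precondition is 2*val + (15/4)*x <= 12.
Check whether (15/4)*x <= 22 and val = -5 implies it.
Every state satisfying the precondition satisfies the weakest precondition: the implication holds.
Answer: valid


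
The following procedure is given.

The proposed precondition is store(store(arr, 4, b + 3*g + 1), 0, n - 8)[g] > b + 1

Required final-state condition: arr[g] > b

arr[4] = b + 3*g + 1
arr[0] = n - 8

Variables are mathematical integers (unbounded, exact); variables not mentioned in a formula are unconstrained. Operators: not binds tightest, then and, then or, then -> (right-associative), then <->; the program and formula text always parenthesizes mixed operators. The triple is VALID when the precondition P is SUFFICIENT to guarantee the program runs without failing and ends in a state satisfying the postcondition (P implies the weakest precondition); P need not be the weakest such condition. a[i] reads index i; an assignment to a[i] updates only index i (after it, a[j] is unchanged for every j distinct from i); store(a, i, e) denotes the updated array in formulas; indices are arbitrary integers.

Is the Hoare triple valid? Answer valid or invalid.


Working backward. After the program, arr[g] > b must hold.
Before arr[0] := n - 8: store(arr, 0, n - 8)[g] > b
Before arr[4] := b + 3*g + 1: store(store(arr, 4, b + 3*g + 1), 0, n - 8)[g] > b
The weakest precondition is store(store(arr, 4, b + 3*g + 1), 0, n - 8)[g] > b.
Check whether store(store(arr, 4, b + 3*g + 1), 0, n - 8)[g] > b + 1 implies it.
Every state satisfying the precondition satisfies the weakest precondition: the implication holds.
Answer: valid


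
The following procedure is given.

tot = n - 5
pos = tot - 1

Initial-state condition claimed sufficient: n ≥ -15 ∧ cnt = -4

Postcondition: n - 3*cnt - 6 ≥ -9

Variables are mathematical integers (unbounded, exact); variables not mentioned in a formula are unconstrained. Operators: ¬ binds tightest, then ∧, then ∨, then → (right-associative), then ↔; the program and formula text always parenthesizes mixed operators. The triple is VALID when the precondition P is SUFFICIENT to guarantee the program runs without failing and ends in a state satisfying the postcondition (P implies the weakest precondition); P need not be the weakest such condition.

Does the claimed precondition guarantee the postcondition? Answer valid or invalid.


Working backward. After the program, the postcondition n - 3*cnt - 6 ≥ -9 must hold; in canonical form it is n ≥ 3*cnt - 3.
Before pos := tot - 1: n ≥ 3*cnt - 3
Before tot := n - 5: n ≥ 3*cnt - 3
The weakest precondition is n ≥ 3*cnt - 3.
Check whether n ≥ -15 ∧ cnt = -4 implies it.
Every state satisfying the precondition satisfies the weakest precondition: the implication holds.
Answer: valid


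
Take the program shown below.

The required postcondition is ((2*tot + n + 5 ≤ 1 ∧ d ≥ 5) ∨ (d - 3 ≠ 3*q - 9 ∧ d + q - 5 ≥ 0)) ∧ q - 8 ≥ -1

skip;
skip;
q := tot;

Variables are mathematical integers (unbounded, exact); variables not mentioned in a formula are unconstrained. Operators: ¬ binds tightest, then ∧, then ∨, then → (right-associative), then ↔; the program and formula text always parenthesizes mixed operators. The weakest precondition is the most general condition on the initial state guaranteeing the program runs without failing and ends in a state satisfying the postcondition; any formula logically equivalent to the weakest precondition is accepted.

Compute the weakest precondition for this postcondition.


Working backward. After the program, the postcondition ((2*tot + n + 5 ≤ 1 ∧ d ≥ 5) ∨ (d - 3 ≠ 3*q - 9 ∧ d + q - 5 ≥ 0)) ∧ q - 8 ≥ -1 must hold; in canonical form it is ((n + 2*tot ≤ -4 ∧ d ≥ 5) ∨ (d ≠ 3*q - 6 ∧ d + q ≥ 5)) ∧ q ≥ 7.
Before q := tot: ((n + 2*tot ≤ -4 ∧ d ≥ 5) ∨ (d ≠ 3*tot - 6 ∧ d + tot ≥ 5)) ∧ tot ≥ 7
Before skip: ((n + 2*tot ≤ -4 ∧ d ≥ 5) ∨ (d ≠ 3*tot - 6 ∧ d + tot ≥ 5)) ∧ tot ≥ 7
Before skip: ((n + 2*tot ≤ -4 ∧ d ≥ 5) ∨ (d ≠ 3*tot - 6 ∧ d + tot ≥ 5)) ∧ tot ≥ 7
Answer: WP = ((n + 2*tot ≤ -4 ∧ d ≥ 5) ∨ (d ≠ 3*tot - 6 ∧ d + tot ≥ 5)) ∧ tot ≥ 7


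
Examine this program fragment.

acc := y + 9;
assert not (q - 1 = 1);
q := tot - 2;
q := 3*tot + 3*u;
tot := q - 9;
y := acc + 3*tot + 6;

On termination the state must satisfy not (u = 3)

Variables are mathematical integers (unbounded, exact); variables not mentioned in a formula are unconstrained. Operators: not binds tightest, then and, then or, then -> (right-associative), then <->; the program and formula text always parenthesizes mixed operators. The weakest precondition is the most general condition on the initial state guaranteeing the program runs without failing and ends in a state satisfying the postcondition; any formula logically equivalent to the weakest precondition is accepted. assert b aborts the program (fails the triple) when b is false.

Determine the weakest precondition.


Working backward. After the program, not (u = 3) must hold.
Before y := acc + 3*tot + 6: not (u = 3)
Before tot := q - 9: not (u = 3)
Before q := 3*tot + 3*u: not (u = 3)
Before q := tot - 2: not (u = 3)
Before assert not (q - 1 = 1): (not (q = 2)) and (not (u = 3))
Before acc := y + 9: (not (q = 2)) and (not (u = 3))
Answer: WP = (not (q = 2)) and (not (u = 3))


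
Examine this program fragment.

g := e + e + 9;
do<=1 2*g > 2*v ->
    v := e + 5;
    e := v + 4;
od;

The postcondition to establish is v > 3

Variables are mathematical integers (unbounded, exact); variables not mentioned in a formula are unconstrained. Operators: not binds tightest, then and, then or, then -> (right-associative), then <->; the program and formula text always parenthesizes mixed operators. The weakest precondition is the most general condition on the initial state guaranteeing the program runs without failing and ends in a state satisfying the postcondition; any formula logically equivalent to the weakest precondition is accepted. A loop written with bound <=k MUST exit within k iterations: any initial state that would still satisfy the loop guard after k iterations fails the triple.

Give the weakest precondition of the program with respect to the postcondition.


Working backward. After the program, v > 3 must hold.
Before the loop (bound <=1), unroll the exhaustion recursion (WP_0 = exit-now case; WP_j = one more guarded iteration, up to j = 1):
  WP_0: (not (2*g > 2*v)) and v > 3
  WP_1: (2*g > 2*v -> ((not (2*g > 2*e + 10)) and e > -2)) and ((not (2*g > 2*v)) -> v > 3)
So before the loop: (2*g > 2*v -> ((not (2*g > 2*e + 10)) and e > -2)) and ((not (2*g > 2*v)) -> v > 3)
Before g := e + e + 9: (4*e > 2*v - 18 -> ((not (2*e > -8)) and e > -2)) and ((not (4*e > 2*v - 18)) -> v > 3)
Answer: WP = (4*e > 2*v - 18 -> ((not (2*e > -8)) and e > -2)) and ((not (4*e > 2*v - 18)) -> v > 3)


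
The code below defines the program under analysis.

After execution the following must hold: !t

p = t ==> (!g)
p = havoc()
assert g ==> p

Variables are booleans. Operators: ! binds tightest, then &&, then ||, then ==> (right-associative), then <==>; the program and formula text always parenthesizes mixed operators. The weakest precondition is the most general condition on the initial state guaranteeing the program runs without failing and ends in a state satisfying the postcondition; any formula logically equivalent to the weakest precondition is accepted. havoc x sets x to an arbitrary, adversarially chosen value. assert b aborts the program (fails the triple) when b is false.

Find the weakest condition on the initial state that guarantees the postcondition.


Working backward. After the program, !t must hold.
Before assert g ==> p: (g ==> p) && (!t)
Before havoc p: (!t) && (!g)
Before p := t ==> (!g): (!t) && (!g)
Answer: WP = (!t) && (!g)


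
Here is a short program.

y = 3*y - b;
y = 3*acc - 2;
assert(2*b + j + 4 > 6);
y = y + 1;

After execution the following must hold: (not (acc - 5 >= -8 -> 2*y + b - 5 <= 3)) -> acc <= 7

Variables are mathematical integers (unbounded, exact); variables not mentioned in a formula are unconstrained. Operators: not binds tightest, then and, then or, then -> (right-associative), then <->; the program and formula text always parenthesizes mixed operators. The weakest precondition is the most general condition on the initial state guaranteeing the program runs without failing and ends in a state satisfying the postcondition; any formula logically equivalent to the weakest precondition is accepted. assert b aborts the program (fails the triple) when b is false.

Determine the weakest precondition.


Working backward. After the program, the postcondition (not (acc - 5 >= -8 -> 2*y + b - 5 <= 3)) -> acc <= 7 must hold; in canonical form it is (not (acc >= -3 -> b + 2*y <= 8)) -> acc <= 7.
Before y := y + 1: (not (acc >= -3 -> b + 2*y <= 6)) -> acc <= 7
Before assert 2*b + j + 4 > 6: 2*b + j > 2 and ((not (acc >= -3 -> b + 2*y <= 6)) -> acc <= 7)
Before y := 3*acc - 2: 2*b + j > 2 and ((not (acc >= -3 -> 6*acc + b <= 10)) -> acc <= 7)
Before y := 3*y - b: 2*b + j > 2 and ((not (acc >= -3 -> 6*acc + b <= 10)) -> acc <= 7)
Answer: WP = 2*b + j > 2 and ((not (acc >= -3 -> 6*acc + b <= 10)) -> acc <= 7)


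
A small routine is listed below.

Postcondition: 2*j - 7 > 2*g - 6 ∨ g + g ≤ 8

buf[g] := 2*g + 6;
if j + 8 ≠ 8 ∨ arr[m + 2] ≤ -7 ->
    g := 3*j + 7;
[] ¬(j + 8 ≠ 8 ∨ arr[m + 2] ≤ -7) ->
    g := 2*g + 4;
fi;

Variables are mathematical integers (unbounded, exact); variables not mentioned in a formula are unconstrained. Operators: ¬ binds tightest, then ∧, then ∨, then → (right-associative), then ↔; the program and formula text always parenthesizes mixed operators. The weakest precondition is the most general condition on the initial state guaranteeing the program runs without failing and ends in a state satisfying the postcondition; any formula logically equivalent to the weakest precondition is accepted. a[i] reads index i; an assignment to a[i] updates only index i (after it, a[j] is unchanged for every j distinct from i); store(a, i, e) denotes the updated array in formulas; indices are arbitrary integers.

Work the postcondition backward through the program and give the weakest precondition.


Working backward. After the program, the postcondition 2*j - 7 > 2*g - 6 ∨ g + g ≤ 8 must hold; in canonical form it is 2*j > 2*g + 1 ∨ 2*g ≤ 8.
Then branch requires 4*j < -15 ∨ 6*j ≤ -6; else branch requires 2*j > 4*g + 9 ∨ 4*g ≤ 0.
Before the if: ((j ≠ 0 ∨ arr[m + 2] ≤ -7) → (4*j < -15 ∨ 6*j ≤ -6)) ∧ ((¬(j ≠ 0 ∨ arr[m + 2] ≤ -7)) → (2*j > 4*g + 9 ∨ 4*g ≤ 0))
Before buf[g] := 2*g + 6: ((j ≠ 0 ∨ arr[m + 2] ≤ -7) → (4*j < -15 ∨ 6*j ≤ -6)) ∧ ((¬(j ≠ 0 ∨ arr[m + 2] ≤ -7)) → (2*j > 4*g + 9 ∨ 4*g ≤ 0))
Answer: WP = ((j ≠ 0 ∨ arr[m + 2] ≤ -7) → (4*j < -15 ∨ 6*j ≤ -6)) ∧ ((¬(j ≠ 0 ∨ arr[m + 2] ≤ -7)) → (2*j > 4*g + 9 ∨ 4*g ≤ 0))


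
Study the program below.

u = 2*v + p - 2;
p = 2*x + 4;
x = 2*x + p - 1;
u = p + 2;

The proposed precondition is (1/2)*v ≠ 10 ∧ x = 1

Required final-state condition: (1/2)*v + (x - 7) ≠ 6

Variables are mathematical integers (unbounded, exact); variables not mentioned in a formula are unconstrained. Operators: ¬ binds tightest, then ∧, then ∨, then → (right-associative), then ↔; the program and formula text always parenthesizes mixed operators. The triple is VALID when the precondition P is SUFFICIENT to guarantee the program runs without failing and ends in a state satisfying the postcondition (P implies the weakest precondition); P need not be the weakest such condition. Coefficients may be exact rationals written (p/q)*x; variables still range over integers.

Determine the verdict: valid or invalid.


Working backward. After the program, the postcondition (1/2)*v + (x - 7) ≠ 6 must hold; in canonical form it is (1/2)*v + x ≠ 13.
Before u := p + 2: (1/2)*v + x ≠ 13
Before x := 2*x + p - 1: p + (1/2)*v + 2*x ≠ 14
Before p := 2*x + 4: (1/2)*v + 4*x ≠ 10
Before u := 2*v + p - 2: (1/2)*v + 4*x ≠ 10
The weakest precondition is (1/2)*v + 4*x ≠ 10.
Check whether (1/2)*v ≠ 10 ∧ x = 1 implies it.
Countermodel: at the initial state v = 12, x = 1, the precondition holds but the weakest precondition fails.
Answer: invalid


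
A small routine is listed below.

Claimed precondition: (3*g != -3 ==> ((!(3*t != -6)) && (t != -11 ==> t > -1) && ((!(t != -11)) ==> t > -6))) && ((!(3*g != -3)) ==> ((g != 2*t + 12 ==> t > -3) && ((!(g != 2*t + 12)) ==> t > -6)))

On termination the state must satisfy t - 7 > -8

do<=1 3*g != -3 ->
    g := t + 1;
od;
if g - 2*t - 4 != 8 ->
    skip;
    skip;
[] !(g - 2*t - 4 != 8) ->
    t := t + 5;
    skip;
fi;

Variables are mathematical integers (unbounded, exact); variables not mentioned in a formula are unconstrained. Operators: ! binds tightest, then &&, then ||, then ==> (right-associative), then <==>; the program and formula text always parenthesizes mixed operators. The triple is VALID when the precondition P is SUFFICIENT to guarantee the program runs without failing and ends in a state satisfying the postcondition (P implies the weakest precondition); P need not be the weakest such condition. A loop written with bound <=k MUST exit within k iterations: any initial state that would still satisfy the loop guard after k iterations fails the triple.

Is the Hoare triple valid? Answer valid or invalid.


Working backward. After the program, the postcondition t - 7 > -8 must hold; in canonical form it is t > -1.
Then branch requires t > -1; else branch requires t > -6.
Before the if: (g != 2*t + 12 ==> t > -1) && ((!(g != 2*t + 12)) ==> t > -6)
Before the loop (bound <=1), unroll the exhaustion recursion (WP_0 = exit-now case; WP_j = one more guarded iteration, up to j = 1):
  WP_0: (!(3*g != -3)) && (g != 2*t + 12 ==> t > -1) && ((!(g != 2*t + 12)) ==> t > -6)
  WP_1: (3*g != -3 ==> ((!(3*t != -6)) && (t != -11 ==> t > -1) && ((!(t != -11)) ==> t > -6))) && ((!(3*g != -3)) ==> ((g != 2*t + 12 ==> t > -1) && ((!(g != 2*t + 12)) ==> t > -6)))
So before the loop: (3*g != -3 ==> ((!(3*t != -6)) && (t != -11 ==> t > -1) && ((!(t != -11)) ==> t > -6))) && ((!(3*g != -3)) ==> ((g != 2*t + 12 ==> t > -1) && ((!(g != 2*t + 12)) ==> t > -6)))
The weakest precondition is (3*g != -3 ==> ((!(3*t != -6)) && (t != -11 ==> t > -1) && ((!(t != -11)) ==> t > -6))) && ((!(3*g != -3)) ==> ((g != 2*t + 12 ==> t > -1) && ((!(g != 2*t + 12)) ==> t > -6))).
Check whether (3*g != -3 ==> ((!(3*t != -6)) && (t != -11 ==> t > -1) && ((!(t != -11)) ==> t > -6))) && ((!(3*g != -3)) ==> ((g != 2*t + 12 ==> t > -3) && ((!(g != 2*t + 12)) ==> t > -6))) implies it.
Countermodel: at the initial state g = -1, t = -2, the precondition holds but the weakest precondition fails.
Answer: invalid


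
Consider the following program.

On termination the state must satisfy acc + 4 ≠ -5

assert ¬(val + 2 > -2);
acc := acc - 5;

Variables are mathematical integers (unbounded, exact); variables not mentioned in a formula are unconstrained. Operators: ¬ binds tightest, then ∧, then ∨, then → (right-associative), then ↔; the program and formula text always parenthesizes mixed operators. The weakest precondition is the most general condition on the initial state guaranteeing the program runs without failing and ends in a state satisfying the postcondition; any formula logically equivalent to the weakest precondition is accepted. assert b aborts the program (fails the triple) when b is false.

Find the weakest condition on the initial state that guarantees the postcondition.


Working backward. After the program, the postcondition acc + 4 ≠ -5 must hold; in canonical form it is acc ≠ -9.
Before acc := acc - 5: acc ≠ -4
Before assert ¬(val + 2 > -2): (¬(val > -4)) ∧ acc ≠ -4
Answer: WP = (¬(val > -4)) ∧ acc ≠ -4


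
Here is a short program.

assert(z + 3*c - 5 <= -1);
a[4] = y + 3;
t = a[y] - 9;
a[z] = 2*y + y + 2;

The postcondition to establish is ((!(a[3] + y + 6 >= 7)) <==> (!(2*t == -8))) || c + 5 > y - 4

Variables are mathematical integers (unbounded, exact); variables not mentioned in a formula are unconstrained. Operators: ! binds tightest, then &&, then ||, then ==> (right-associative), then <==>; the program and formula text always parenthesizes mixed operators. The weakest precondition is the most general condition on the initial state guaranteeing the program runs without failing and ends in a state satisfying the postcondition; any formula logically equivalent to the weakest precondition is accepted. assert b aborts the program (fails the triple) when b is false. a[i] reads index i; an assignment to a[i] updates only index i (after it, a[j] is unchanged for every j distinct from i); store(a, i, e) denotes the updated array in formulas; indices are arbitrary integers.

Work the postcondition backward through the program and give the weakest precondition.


Working backward. After the program, the postcondition ((!(a[3] + y + 6 >= 7)) <==> (!(2*t == -8))) || c + 5 > y - 4 must hold; in canonical form it is ((!(a[3] + y >= 1)) <==> (!(2*t == -8))) || c > y - 9.
Before a[z] := 2*y + y + 2: ((!(store(a, z, 3*y + 2)[3] + y >= 1)) <==> (!(2*t == -8))) || c > y - 9
Before t := a[y] - 9: ((!(store(a, z, 3*y + 2)[3] + y >= 1)) <==> (!(2*a[y] == 10))) || c > y - 9
Before a[4] := y + 3: ((!(store(store(a, 4, y + 3), z, 3*y + 2)[3] + y >= 1)) <==> (!(2*store(a, 4, y + 3)[y] == 10))) || c > y - 9
Before assert z + 3*c - 5 <= -1: 3*c + z <= 4 && (((!(store(store(a, 4, y + 3), z, 3*y + 2)[3] + y >= 1)) <==> (!(2*store(a, 4, y + 3)[y] == 10))) || c > y - 9)
Answer: WP = 3*c + z <= 4 && (((!(store(store(a, 4, y + 3), z, 3*y + 2)[3] + y >= 1)) <==> (!(2*store(a, 4, y + 3)[y] == 10))) || c > y - 9)


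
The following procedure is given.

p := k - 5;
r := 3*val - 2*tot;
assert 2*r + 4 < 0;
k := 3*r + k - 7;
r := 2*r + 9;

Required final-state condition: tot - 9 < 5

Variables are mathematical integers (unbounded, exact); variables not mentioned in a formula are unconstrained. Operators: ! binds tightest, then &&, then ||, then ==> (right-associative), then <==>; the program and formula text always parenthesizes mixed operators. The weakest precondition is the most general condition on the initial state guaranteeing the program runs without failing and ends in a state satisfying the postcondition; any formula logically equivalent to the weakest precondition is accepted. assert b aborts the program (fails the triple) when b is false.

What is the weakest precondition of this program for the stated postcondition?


Working backward. After the program, the postcondition tot - 9 < 5 must hold; in canonical form it is tot < 14.
Before r := 2*r + 9: tot < 14
Before k := 3*r + k - 7: tot < 14
Before assert 2*r + 4 < 0: 2*r < -4 && tot < 14
Before r := 3*val - 2*tot: 6*val < 4*tot - 4 && tot < 14
Before p := k - 5: 6*val < 4*tot - 4 && tot < 14
Answer: WP = 6*val < 4*tot - 4 && tot < 14


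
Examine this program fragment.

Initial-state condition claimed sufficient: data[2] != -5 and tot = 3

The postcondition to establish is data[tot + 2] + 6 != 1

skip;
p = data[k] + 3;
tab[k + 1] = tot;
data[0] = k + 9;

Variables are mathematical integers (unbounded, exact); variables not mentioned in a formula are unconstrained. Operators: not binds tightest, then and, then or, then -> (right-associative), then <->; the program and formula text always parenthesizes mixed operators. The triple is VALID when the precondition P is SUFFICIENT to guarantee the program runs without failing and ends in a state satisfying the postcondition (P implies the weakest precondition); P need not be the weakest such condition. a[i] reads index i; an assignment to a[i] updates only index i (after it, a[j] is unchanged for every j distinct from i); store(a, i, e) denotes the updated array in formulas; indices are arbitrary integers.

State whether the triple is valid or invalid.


Working backward. After the program, the postcondition data[tot + 2] + 6 != 1 must hold; in canonical form it is data[tot + 2] != -5.
Before data[0] := k + 9: store(data, 0, k + 9)[tot + 2] != -5
Before tab[k + 1] := tot: store(data, 0, k + 9)[tot + 2] != -5
Before p := data[k] + 3: store(data, 0, k + 9)[tot + 2] != -5
Before skip: store(data, 0, k + 9)[tot + 2] != -5
The weakest precondition is store(data, 0, k + 9)[tot + 2] != -5.
Check whether data[2] != -5 and tot = 3 implies it.
Countermodel: at the initial state data = {[0] = 3, [2] = 3, [5] = -5, elsewhere 3}, k = 0, tot = 3, the precondition holds but the weakest precondition fails.
Answer: invalid


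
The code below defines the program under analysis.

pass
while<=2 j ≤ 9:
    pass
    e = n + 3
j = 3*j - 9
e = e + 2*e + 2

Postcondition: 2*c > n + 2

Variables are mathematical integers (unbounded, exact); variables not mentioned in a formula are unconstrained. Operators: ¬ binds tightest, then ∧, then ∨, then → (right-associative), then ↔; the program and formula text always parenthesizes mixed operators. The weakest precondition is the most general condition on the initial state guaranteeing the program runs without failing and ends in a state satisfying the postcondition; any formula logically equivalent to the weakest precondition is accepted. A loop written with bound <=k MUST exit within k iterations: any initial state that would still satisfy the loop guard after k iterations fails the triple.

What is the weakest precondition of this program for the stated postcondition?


Working backward. After the program, 2*c > n + 2 must hold.
Before e := e + 2*e + 2: 2*c > n + 2
Before j := 3*j - 9: 2*c > n + 2
Before the loop (bound <=2), unroll the exhaustion recursion (WP_0 = exit-now case; WP_j = one more guarded iteration, up to j = 2):
  WP_0: (¬(j ≤ 9)) ∧ 2*c > n + 2
  WP_1: (j ≤ 9 → ((¬(j ≤ 9)) ∧ 2*c > n + 2)) ∧ ((¬(j ≤ 9)) → 2*c > n + 2)
  WP_2: (j ≤ 9 → ((j ≤ 9 → ((¬(j ≤ 9)) ∧ 2*c > n + 2)) ∧ ((¬(j ≤ 9)) → 2*c > n + 2))) ∧ ((¬(j ≤ 9)) → 2*c > n + 2)
So before the loop: (j ≤ 9 → ((j ≤ 9 → ((¬(j ≤ 9)) ∧ 2*c > n + 2)) ∧ ((¬(j ≤ 9)) → 2*c > n + 2))) ∧ ((¬(j ≤ 9)) → 2*c > n + 2)
Before skip: (j ≤ 9 → ((j ≤ 9 → ((¬(j ≤ 9)) ∧ 2*c > n + 2)) ∧ ((¬(j ≤ 9)) → 2*c > n + 2))) ∧ ((¬(j ≤ 9)) → 2*c > n + 2)
Answer: WP = (j ≤ 9 → ((j ≤ 9 → ((¬(j ≤ 9)) ∧ 2*c > n + 2)) ∧ ((¬(j ≤ 9)) → 2*c > n + 2))) ∧ ((¬(j ≤ 9)) → 2*c > n + 2)
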